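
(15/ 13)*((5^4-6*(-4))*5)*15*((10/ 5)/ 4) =730125/ 26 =28081.73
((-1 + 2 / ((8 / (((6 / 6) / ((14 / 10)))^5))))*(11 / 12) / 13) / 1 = -54241 / 806736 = -0.07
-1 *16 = -16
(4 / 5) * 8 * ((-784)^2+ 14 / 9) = 3933808.36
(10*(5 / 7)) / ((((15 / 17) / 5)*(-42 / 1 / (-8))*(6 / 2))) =3400 / 1323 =2.57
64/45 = 1.42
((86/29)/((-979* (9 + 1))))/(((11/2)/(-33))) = 258/141955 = 0.00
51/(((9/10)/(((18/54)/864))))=85/3888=0.02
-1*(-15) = 15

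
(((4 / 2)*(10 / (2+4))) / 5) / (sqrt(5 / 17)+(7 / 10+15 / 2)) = 3485 / 42678-25*sqrt(85) / 42678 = 0.08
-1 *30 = -30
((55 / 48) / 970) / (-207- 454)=-11 / 6155232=-0.00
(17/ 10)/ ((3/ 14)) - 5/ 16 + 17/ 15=2101/ 240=8.75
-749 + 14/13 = -9723/13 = -747.92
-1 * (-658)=658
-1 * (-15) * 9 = 135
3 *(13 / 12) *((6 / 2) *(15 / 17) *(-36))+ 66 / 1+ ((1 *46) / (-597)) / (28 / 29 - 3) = -145906211 / 598791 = -243.67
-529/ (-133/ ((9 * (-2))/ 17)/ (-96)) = 914112/ 2261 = 404.30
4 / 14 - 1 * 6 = -40 / 7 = -5.71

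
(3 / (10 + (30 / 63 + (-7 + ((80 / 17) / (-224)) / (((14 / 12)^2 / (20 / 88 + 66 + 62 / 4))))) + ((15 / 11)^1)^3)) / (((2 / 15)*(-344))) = -0.01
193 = 193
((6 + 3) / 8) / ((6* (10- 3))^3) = 1 / 65856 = 0.00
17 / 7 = 2.43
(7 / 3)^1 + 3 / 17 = 128 / 51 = 2.51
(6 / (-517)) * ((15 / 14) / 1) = -45 / 3619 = -0.01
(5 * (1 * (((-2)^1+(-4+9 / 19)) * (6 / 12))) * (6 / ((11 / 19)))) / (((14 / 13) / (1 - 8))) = 20475 / 22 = 930.68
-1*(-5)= 5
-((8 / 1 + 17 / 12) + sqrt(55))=-113 / 12 -sqrt(55)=-16.83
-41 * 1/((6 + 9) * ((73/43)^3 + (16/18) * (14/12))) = -29338083/63648275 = -0.46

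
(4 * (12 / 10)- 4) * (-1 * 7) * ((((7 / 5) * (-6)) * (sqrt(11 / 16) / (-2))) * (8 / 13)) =-1176 * sqrt(11) / 325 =-12.00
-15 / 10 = -3 / 2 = -1.50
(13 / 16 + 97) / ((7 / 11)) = 17215 / 112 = 153.71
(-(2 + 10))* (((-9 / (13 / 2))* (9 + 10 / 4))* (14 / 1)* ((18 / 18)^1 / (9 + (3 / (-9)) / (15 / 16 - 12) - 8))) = 18466056 / 7111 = 2596.83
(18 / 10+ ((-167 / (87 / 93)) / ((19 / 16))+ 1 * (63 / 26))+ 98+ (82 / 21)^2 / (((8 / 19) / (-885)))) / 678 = -168977829731 / 3569537790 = -47.34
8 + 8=16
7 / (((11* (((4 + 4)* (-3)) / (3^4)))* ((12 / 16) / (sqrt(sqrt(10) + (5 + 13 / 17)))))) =-63* sqrt(289* sqrt(10) + 1666) / 374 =-8.56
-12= -12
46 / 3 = 15.33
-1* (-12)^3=1728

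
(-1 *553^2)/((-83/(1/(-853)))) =-305809/70799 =-4.32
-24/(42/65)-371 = -2857/7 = -408.14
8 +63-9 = 62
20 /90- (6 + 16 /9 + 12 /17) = -1264 /153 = -8.26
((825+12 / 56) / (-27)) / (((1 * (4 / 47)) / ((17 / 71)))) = -3076949 / 35784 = -85.99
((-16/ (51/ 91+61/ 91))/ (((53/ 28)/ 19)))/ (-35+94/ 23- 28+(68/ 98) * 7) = 1113476/ 461259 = 2.41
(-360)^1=-360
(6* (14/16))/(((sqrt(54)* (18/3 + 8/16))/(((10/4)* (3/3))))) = 35* sqrt(6)/312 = 0.27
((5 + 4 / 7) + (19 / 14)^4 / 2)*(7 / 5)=111677 / 10976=10.17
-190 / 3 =-63.33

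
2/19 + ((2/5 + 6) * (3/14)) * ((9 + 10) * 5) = 17342/133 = 130.39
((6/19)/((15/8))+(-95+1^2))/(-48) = 4457/2280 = 1.95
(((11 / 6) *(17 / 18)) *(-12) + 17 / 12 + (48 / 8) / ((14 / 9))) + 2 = -13.50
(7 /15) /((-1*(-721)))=1 /1545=0.00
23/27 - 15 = -382/27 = -14.15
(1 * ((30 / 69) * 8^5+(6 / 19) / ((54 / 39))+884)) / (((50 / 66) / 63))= 1258309.31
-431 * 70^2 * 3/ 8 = -1583925/ 2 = -791962.50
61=61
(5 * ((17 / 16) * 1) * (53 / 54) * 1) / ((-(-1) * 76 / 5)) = 22525 / 65664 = 0.34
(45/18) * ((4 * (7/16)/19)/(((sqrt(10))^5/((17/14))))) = 17 * sqrt(10)/60800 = 0.00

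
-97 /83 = -1.17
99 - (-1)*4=103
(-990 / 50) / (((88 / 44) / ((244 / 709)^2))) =-2947032 / 2513405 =-1.17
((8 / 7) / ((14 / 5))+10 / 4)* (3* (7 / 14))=4.36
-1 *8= -8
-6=-6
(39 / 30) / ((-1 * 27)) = -13 / 270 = -0.05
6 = 6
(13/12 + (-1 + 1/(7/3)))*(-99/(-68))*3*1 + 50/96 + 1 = 10729/2856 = 3.76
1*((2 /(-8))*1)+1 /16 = -3 /16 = -0.19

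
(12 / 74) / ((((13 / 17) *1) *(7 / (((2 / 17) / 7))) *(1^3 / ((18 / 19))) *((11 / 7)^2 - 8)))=-216 / 2476669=-0.00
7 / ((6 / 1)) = 7 / 6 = 1.17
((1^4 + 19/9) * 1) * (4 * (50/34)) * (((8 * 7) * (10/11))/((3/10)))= 15680000/5049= 3105.57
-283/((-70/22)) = 3113/35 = 88.94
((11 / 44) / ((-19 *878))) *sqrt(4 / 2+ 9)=-sqrt(11) / 66728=-0.00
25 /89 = 0.28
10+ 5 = 15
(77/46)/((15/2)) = 77/345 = 0.22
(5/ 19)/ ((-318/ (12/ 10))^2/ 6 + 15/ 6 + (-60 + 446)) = 15/ 689282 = 0.00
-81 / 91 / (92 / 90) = -3645 / 4186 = -0.87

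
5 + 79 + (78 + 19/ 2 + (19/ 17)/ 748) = 2180813/ 12716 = 171.50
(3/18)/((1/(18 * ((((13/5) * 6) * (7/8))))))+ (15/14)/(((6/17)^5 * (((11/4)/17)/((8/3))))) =1222202759/374220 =3266.00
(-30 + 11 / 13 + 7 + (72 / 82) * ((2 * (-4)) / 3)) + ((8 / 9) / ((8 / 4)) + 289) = 1270961 / 4797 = 264.95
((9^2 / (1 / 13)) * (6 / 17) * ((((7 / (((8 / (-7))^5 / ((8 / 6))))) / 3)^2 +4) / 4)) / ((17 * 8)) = 81635165079 / 18253611008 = 4.47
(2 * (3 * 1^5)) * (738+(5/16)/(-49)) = 1735761/392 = 4427.96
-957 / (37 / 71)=-67947 / 37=-1836.41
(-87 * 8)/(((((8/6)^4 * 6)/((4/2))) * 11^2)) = -2349/3872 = -0.61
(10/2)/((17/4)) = 20/17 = 1.18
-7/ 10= -0.70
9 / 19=0.47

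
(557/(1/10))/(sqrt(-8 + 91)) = 5570 * sqrt(83)/83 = 611.39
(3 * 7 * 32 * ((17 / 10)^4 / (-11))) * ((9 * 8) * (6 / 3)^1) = -73474.18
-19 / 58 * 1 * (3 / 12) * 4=-19 / 58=-0.33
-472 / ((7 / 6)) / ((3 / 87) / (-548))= 45006144 / 7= 6429449.14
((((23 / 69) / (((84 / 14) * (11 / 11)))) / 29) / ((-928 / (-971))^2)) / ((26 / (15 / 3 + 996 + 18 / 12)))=1890396205 / 23375978496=0.08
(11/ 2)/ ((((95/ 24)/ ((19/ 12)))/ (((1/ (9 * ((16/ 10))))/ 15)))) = 11/ 1080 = 0.01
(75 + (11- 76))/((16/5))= 25/8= 3.12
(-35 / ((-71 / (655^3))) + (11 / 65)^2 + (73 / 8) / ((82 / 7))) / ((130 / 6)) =81779368806518763 / 12790934000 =6393541.61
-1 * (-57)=57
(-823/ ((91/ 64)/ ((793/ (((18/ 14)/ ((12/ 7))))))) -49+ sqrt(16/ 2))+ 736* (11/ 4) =-12810493/ 21+ 2* sqrt(2) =-610020.65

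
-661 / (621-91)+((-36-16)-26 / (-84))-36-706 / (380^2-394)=-3959887251 / 44521855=-88.94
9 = 9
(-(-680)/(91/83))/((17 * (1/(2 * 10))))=66400/91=729.67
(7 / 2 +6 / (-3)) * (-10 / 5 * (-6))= 18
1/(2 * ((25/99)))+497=24949/50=498.98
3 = 3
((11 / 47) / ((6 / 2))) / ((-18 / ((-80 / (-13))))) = -440 / 16497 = -0.03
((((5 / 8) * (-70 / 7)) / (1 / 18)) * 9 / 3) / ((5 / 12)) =-810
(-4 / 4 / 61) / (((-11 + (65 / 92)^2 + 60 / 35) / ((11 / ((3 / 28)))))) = 18248384 / 95267055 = 0.19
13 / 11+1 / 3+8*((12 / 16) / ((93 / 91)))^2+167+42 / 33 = 11042239 / 63426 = 174.10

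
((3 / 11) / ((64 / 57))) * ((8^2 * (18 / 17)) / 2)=1539 / 187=8.23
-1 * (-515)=515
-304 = -304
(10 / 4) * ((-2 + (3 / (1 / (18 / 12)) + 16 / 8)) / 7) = 45 / 28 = 1.61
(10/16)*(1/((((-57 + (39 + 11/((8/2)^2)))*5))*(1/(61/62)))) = -61/8587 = -0.01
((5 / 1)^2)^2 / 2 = 625 / 2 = 312.50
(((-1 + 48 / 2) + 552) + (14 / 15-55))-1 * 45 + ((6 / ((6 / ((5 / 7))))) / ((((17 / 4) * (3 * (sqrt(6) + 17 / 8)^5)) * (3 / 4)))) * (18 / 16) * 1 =878088552448 * sqrt(6) / 184159863125 + 15087698178787 / 32498799375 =475.93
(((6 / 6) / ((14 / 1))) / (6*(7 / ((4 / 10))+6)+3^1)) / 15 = 1 / 30240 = 0.00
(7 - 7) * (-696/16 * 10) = 0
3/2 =1.50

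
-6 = -6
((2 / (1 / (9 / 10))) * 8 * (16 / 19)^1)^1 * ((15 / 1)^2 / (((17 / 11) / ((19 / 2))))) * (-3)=-855360 / 17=-50315.29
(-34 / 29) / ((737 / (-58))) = 68 / 737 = 0.09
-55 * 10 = -550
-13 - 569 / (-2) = 271.50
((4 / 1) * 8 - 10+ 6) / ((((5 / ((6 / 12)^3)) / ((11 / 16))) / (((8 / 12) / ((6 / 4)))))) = 77 / 360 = 0.21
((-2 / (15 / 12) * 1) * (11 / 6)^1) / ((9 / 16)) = -704 / 135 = -5.21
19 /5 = 3.80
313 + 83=396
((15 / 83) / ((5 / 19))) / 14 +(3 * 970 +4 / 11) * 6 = 223202235 / 12782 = 17462.23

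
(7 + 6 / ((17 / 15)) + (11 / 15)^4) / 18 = 5414761 / 7745625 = 0.70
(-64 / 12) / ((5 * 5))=-16 / 75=-0.21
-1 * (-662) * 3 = 1986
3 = 3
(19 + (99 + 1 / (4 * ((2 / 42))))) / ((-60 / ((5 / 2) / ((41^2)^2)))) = -493 / 271273056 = -0.00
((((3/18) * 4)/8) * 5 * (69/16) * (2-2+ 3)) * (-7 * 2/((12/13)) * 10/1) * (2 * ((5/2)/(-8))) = 261625/512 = 510.99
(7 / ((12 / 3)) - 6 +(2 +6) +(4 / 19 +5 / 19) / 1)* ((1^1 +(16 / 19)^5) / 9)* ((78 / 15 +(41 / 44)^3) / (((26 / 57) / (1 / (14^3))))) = 358162724795 / 111674679660544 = 0.00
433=433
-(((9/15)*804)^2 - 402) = -5807694/25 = -232307.76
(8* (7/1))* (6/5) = 336/5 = 67.20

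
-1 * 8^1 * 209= -1672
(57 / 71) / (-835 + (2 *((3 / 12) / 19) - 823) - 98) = -0.00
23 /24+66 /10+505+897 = 169147 /120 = 1409.56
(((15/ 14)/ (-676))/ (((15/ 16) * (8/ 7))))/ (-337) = 1/ 227812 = 0.00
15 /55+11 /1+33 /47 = 6191 /517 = 11.97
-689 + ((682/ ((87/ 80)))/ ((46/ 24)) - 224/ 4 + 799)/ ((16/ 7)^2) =-484.16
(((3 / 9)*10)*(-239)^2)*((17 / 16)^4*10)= 119270076025 / 49152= 2426555.91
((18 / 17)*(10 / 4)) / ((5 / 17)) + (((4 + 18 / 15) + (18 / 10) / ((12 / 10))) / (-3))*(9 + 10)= -1003 / 30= -33.43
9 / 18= 1 / 2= 0.50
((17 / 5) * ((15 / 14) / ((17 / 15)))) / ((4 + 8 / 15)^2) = 10125 / 64736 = 0.16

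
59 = 59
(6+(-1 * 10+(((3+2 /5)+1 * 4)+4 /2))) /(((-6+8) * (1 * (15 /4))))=18 /25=0.72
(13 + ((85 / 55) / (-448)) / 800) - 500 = -1919948817 / 3942400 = -487.00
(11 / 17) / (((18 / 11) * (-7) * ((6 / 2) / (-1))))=121 / 6426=0.02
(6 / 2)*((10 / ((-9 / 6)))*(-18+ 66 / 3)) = -80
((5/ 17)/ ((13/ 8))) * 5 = 200/ 221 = 0.90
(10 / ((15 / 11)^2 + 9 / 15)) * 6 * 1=3025 / 124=24.40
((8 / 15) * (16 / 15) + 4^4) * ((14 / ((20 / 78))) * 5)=5253248 / 75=70043.31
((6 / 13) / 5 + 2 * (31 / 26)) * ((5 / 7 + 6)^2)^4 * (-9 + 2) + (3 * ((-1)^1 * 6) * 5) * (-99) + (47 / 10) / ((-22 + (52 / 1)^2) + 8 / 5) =-14695164334383160213 / 205219856660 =-71606932.07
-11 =-11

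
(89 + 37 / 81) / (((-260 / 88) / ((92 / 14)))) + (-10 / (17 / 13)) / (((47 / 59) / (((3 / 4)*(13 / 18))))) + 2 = -202.17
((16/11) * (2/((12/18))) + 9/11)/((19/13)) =39/11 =3.55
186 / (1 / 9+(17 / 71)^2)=4219317 / 3821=1104.24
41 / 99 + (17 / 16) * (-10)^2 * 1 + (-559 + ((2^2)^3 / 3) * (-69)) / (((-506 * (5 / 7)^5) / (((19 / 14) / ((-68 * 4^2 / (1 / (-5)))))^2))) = 106.66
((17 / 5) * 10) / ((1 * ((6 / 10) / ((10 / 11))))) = 1700 / 33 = 51.52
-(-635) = 635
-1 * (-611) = 611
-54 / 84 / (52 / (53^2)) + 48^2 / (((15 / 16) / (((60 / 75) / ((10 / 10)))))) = 35150631 / 18200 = 1931.35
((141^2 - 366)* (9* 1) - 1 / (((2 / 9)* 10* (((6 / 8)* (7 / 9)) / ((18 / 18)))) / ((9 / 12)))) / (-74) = -24588819 / 10360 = -2373.44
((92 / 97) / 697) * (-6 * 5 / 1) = -0.04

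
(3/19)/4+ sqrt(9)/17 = 279/1292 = 0.22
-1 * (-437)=437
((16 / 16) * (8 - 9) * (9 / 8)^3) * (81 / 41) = -59049 / 20992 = -2.81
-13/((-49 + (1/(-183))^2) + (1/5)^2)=10883925/40990511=0.27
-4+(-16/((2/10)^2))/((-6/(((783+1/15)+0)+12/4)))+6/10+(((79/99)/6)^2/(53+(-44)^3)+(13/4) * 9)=3937158785470769/75093203790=52430.29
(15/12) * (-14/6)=-35/12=-2.92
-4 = -4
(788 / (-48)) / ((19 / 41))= -8077 / 228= -35.43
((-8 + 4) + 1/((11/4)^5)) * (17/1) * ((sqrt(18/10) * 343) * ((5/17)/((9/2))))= -441221480 * sqrt(5)/483153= -2042.01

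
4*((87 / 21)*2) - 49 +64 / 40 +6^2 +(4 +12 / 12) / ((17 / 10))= 14687 / 595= 24.68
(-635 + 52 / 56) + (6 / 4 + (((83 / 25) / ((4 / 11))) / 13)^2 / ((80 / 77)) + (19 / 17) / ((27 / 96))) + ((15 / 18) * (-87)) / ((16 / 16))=-101449625665277 / 144799200000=-700.62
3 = 3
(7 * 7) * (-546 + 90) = -22344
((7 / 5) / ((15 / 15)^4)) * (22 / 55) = 14 / 25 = 0.56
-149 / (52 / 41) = -6109 / 52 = -117.48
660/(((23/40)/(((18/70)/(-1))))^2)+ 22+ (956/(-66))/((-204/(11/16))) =19549568111/126909216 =154.04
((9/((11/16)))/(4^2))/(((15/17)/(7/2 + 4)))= 153/22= 6.95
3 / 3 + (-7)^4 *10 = 24011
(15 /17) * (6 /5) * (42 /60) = 63 /85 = 0.74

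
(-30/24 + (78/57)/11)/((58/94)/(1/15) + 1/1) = -44227/402952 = -0.11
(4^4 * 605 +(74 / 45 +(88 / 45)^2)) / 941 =313643074 / 1905525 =164.60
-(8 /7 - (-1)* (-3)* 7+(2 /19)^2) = 50151 /2527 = 19.85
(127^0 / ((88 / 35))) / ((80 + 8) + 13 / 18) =315 / 70268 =0.00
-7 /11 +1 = 0.36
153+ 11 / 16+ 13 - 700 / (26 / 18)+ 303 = -14.93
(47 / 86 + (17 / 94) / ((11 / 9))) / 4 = 15439 / 88924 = 0.17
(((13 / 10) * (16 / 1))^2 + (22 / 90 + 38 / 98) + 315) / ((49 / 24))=65997608 / 180075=366.50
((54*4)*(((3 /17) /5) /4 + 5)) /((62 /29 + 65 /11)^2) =9358145082 /560106565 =16.71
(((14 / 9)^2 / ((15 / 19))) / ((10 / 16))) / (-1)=-29792 / 6075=-4.90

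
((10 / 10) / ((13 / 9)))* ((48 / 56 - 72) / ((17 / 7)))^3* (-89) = 98928299592 / 63869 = 1548925.14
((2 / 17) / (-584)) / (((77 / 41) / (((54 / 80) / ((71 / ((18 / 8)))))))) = -9963 / 4342110080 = -0.00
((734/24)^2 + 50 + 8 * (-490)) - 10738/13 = -541535/144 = -3760.66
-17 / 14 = -1.21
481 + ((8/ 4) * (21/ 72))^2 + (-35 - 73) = 373.34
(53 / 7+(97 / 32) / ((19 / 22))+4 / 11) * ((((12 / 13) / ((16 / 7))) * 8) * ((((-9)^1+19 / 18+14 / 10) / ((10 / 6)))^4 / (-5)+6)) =-3130496570733847 / 2037750000000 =-1536.25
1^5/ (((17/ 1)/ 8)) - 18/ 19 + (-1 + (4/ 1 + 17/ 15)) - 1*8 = -21044/ 4845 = -4.34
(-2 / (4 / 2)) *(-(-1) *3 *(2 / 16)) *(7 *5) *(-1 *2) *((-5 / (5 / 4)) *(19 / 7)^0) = -105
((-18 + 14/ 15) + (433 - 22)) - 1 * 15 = 5684/ 15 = 378.93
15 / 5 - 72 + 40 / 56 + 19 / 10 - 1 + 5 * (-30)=-217.39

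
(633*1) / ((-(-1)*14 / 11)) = 6963 / 14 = 497.36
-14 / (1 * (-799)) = 0.02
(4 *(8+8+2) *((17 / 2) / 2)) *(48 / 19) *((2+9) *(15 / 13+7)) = 17126208 / 247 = 69336.87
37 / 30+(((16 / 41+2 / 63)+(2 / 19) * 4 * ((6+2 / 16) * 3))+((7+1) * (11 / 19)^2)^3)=34842136760467 / 1215195106230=28.67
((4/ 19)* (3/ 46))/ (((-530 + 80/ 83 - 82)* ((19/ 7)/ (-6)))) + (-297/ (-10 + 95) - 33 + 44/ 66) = -961779527837/ 26844802935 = -35.83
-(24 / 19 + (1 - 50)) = 907 / 19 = 47.74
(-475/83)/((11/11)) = -5.72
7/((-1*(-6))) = 7/6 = 1.17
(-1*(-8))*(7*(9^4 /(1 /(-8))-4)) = -2939552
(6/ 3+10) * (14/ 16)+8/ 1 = 37/ 2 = 18.50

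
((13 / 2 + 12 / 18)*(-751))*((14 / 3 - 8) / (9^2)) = 161465 / 729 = 221.49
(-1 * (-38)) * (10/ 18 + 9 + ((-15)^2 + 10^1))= 83638/ 9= 9293.11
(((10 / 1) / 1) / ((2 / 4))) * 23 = 460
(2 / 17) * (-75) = -150 / 17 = -8.82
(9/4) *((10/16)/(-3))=-15/32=-0.47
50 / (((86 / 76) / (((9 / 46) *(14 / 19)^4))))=17287200 / 6783551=2.55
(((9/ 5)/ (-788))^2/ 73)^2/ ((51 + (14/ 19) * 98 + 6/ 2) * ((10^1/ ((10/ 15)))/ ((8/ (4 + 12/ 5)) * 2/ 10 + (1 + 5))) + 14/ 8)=124659/ 7433492264039291848000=0.00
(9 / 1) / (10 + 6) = 9 / 16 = 0.56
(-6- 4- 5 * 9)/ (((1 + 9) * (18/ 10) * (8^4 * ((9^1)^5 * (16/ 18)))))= -55/ 3869835264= -0.00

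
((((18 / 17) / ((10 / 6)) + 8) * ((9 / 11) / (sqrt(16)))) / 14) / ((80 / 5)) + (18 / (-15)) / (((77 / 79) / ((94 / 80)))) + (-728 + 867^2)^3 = 886975816159148106473107 / 2094400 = 423498766309753679.56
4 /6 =0.67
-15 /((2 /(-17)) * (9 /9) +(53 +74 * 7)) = -17 /647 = -0.03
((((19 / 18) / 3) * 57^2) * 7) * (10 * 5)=1200325 / 3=400108.33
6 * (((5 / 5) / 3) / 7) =2 / 7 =0.29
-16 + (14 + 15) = 13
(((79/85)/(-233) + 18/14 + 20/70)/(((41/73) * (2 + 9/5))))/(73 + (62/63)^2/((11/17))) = 98937817902/10035836944645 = 0.01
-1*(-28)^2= -784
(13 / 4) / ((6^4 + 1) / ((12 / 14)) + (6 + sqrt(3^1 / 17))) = 6043245 / 2824829434 - 117 * sqrt(51) / 1412414717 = 0.00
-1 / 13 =-0.08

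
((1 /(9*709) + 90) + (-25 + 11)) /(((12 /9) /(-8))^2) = 1939828 /709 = 2736.01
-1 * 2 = -2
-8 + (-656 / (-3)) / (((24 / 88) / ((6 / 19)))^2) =308840 / 1083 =285.17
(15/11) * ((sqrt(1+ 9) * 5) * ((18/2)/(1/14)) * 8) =75600 * sqrt(10)/11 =21733.47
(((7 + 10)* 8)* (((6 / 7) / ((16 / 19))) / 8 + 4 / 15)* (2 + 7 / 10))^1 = 404991 / 2800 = 144.64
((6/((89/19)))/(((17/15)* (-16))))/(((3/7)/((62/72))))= -20615/145248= -0.14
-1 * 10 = -10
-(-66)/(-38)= -33/19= -1.74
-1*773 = -773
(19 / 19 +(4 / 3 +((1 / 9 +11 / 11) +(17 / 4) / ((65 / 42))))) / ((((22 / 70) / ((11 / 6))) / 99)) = 557711 / 156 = 3575.07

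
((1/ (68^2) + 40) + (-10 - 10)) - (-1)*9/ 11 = 1058907/ 50864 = 20.82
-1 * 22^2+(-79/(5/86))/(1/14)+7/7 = -97531/5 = -19506.20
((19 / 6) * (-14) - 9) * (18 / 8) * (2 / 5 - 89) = 10632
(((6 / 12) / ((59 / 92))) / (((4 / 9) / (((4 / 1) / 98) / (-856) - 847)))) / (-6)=1225666665 / 4949392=247.64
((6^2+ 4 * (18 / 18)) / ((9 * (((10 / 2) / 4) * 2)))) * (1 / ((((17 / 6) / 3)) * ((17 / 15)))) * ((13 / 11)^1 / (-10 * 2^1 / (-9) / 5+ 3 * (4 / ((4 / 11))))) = 56160 / 956879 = 0.06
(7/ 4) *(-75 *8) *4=-4200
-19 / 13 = -1.46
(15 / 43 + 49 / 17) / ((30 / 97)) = 114557 / 10965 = 10.45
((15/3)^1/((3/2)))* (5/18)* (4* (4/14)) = 200/189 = 1.06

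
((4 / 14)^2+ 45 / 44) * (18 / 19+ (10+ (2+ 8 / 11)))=3402449 / 225302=15.10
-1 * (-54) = 54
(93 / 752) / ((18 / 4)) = 31 / 1128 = 0.03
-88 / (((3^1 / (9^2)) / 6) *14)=-7128 / 7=-1018.29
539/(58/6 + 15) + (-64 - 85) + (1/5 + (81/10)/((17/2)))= -126.00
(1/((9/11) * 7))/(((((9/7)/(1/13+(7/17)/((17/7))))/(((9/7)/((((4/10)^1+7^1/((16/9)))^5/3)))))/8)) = 267019878400000/396924461038702779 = 0.00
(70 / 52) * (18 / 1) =315 / 13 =24.23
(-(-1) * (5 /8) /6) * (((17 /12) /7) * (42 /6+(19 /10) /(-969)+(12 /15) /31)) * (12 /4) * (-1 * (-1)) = 111047 /249984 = 0.44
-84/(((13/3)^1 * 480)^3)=-21/2249728000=-0.00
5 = 5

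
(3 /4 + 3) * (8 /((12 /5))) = 25 /2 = 12.50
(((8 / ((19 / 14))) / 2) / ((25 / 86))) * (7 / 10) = 16856 / 2375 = 7.10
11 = 11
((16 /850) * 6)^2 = 2304 /180625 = 0.01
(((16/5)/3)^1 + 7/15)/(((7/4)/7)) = 92/15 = 6.13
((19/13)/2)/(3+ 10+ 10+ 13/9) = 171/5720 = 0.03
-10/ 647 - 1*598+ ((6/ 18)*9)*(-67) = -516963/ 647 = -799.02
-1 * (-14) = 14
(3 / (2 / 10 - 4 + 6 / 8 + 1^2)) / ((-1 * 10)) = 6 / 41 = 0.15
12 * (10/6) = 20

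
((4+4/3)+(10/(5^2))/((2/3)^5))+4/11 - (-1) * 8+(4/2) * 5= 70579/2640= 26.73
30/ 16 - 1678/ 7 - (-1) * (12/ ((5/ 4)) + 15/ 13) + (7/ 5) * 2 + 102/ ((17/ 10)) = -597999/ 3640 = -164.29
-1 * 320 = -320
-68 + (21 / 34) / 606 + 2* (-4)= -521961 / 6868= -76.00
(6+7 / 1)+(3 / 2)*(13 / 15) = 143 / 10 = 14.30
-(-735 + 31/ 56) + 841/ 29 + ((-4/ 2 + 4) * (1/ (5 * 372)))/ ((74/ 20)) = 147113129/ 192696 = 763.45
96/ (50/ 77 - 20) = -3696/ 745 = -4.96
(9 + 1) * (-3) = -30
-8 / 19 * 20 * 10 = -1600 / 19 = -84.21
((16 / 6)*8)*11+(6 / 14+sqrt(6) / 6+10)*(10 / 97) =5*sqrt(6) / 291+480206 / 2037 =235.78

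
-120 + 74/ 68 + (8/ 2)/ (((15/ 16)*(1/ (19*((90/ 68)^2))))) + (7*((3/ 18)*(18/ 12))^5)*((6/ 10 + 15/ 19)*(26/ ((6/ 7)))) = 164348863/ 7028480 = 23.38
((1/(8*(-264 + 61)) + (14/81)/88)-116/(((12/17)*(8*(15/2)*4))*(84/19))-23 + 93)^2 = 16343172813353098441/3350020314009600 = 4878.53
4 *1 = 4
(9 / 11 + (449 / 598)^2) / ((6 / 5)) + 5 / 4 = 56682565 / 23601864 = 2.40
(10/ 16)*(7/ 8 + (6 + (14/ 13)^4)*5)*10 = 214780175/ 913952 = 235.00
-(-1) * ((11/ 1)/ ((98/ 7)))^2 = 121/ 196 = 0.62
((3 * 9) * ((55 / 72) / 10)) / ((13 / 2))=33 / 104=0.32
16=16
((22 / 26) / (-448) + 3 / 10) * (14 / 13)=8681 / 27040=0.32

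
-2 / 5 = -0.40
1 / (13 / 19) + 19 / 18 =2.52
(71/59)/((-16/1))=-71/944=-0.08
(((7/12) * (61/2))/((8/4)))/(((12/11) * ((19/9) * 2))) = 4697/2432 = 1.93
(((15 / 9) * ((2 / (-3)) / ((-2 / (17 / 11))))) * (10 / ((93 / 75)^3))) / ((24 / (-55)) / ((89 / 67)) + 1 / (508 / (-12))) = -750589843750 / 58691517219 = -12.79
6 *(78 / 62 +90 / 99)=4434 / 341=13.00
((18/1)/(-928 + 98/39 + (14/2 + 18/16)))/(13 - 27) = 2808/2003519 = 0.00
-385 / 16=-24.06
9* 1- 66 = -57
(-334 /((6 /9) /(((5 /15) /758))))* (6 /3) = -167 /379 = -0.44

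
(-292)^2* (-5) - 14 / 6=-1278967 / 3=-426322.33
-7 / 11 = -0.64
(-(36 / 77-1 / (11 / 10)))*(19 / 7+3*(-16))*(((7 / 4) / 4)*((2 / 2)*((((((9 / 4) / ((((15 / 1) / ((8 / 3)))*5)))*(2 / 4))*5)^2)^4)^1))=-5389 / 240625000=-0.00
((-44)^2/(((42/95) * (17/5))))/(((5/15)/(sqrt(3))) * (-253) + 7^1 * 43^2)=58164700 * sqrt(3)/269119077983 + 3825765900/38445582569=0.10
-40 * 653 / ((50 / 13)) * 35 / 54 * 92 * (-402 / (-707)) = -230258.29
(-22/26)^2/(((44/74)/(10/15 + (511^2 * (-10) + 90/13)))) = -20723807929/6591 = -3144258.52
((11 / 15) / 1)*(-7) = -5.13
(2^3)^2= 64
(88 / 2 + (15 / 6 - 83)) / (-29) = 1.26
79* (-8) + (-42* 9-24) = -1034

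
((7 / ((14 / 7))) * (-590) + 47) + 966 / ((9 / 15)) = -408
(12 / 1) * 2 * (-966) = -23184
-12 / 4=-3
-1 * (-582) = 582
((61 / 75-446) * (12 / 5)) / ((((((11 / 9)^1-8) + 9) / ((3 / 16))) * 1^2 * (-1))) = 901503 / 10000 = 90.15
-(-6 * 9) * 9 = 486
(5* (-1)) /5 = -1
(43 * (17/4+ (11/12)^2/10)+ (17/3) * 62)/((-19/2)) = -774283/13680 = -56.60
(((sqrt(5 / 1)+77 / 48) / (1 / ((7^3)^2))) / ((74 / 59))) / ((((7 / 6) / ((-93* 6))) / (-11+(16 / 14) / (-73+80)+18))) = -11890735038* sqrt(5) / 37 - 152597766321 / 296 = -1234140882.10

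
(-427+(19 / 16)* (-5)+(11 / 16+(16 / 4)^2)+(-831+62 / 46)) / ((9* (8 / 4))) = -114623 / 1656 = -69.22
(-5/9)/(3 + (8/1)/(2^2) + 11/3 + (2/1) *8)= -5/222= -0.02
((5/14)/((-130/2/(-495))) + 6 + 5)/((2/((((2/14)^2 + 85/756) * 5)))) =8776955/1926288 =4.56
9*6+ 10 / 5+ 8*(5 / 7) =432 / 7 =61.71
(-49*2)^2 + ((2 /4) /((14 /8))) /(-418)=14050651 /1463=9604.00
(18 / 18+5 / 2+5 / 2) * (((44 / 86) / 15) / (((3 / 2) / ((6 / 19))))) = 176 / 4085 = 0.04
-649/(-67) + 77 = 5808/67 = 86.69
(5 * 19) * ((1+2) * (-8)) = -2280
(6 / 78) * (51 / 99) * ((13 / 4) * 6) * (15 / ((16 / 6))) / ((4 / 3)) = 2295 / 704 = 3.26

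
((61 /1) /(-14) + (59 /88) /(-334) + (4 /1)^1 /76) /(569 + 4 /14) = -16834767 /2225415280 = -0.01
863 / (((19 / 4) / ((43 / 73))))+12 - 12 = 148436 / 1387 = 107.02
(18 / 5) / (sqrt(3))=6 * sqrt(3) / 5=2.08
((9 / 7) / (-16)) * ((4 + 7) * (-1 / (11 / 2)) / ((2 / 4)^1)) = 9 / 28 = 0.32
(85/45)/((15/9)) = 17/15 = 1.13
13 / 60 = 0.22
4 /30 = 2 /15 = 0.13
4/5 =0.80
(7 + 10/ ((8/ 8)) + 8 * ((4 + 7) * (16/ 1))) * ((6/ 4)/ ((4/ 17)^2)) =1235475/ 32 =38608.59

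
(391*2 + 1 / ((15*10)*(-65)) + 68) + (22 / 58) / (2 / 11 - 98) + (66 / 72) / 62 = 2672266517767 / 3143803000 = 850.01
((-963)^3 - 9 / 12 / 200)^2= 510431768911156692225609 / 640000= 797549638923682331.60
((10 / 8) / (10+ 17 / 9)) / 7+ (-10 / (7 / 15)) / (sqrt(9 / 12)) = 45 / 2996 - 100* sqrt(3) / 7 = -24.73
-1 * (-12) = 12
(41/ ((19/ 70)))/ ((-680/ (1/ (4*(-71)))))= 287/ 366928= 0.00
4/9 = 0.44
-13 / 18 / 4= -13 / 72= -0.18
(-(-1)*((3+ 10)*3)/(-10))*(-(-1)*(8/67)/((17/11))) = -1716/5695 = -0.30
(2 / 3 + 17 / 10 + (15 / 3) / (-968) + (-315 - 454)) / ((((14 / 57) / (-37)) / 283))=2214618897859 / 67760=32683277.71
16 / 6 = 8 / 3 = 2.67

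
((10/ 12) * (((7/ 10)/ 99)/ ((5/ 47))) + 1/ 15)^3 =3048625/ 1676676672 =0.00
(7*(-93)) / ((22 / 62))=-20181 / 11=-1834.64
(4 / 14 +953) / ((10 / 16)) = 53384 / 35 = 1525.26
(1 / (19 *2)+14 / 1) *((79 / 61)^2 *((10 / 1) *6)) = 99793590 / 70699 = 1411.53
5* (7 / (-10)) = -7 / 2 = -3.50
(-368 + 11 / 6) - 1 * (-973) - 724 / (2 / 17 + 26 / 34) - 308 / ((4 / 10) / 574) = -4421937 / 10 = -442193.70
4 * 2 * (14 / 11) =112 / 11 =10.18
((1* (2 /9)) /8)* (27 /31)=3 /124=0.02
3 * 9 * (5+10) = 405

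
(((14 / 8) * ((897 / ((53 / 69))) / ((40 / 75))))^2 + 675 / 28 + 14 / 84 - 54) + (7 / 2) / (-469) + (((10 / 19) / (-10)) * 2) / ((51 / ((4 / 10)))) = 95968213511639557849 / 6536094458880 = 14682807.01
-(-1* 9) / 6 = 3 / 2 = 1.50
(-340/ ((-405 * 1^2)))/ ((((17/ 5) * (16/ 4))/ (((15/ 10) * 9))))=5/ 6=0.83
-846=-846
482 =482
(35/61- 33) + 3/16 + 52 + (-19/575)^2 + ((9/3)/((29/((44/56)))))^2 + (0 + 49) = 914471333186099/13297732210000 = 68.77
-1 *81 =-81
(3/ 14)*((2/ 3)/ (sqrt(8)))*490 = 35*sqrt(2)/ 2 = 24.75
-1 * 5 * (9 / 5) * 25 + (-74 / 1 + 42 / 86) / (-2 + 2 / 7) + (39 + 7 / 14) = -73591 / 516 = -142.62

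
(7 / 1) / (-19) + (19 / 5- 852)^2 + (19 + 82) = 341783339 / 475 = 719543.87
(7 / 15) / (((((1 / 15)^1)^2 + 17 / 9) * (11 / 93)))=3255 / 1562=2.08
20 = 20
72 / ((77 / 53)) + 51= 7743 / 77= 100.56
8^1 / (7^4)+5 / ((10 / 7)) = 16823 / 4802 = 3.50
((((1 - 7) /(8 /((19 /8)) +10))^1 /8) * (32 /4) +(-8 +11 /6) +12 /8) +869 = 329140 /381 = 863.88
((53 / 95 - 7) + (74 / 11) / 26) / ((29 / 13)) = -84001 / 30305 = -2.77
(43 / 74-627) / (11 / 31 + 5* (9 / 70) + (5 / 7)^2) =-70413245 / 169497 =-415.42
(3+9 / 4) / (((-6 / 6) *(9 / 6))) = -3.50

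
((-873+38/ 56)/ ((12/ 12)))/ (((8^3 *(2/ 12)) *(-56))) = 73275/ 401408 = 0.18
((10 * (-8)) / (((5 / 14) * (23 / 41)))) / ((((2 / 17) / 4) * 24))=-39032 / 69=-565.68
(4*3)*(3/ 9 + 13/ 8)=47/ 2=23.50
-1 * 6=-6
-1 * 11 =-11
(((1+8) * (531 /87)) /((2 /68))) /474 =9027 /2291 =3.94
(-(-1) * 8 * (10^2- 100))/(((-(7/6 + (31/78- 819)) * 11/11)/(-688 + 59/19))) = 0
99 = 99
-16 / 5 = -3.20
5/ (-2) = -5/ 2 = -2.50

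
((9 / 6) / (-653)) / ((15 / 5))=-1 / 1306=-0.00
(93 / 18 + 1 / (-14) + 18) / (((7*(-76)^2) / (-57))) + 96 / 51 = 468427 / 253232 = 1.85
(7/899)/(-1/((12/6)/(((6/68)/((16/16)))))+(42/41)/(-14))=-19516/293973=-0.07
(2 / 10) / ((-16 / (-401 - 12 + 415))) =-1 / 40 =-0.02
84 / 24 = 7 / 2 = 3.50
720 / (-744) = -30 / 31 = -0.97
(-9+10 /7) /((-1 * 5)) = 1.51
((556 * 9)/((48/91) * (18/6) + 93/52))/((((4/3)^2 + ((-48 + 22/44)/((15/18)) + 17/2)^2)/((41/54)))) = 16595488/34660705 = 0.48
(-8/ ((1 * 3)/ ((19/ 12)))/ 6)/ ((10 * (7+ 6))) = -19/ 3510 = -0.01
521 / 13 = 40.08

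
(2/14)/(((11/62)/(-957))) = -5394/7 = -770.57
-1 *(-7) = 7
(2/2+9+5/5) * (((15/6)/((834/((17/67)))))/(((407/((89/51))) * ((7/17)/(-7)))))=-0.00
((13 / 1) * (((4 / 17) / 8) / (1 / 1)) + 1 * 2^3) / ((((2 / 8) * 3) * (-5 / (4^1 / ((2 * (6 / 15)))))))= -190 / 17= -11.18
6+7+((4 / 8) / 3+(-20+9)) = 13 / 6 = 2.17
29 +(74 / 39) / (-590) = 333608 / 11505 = 29.00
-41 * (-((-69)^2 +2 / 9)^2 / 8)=75284536241 / 648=116179839.88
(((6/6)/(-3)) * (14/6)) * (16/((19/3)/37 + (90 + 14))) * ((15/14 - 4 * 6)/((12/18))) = 47508/11563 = 4.11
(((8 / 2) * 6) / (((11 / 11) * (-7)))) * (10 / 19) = -240 / 133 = -1.80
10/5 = 2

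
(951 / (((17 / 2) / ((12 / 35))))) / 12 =1902 / 595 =3.20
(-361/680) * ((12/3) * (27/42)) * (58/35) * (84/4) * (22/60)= -1036431/59500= -17.42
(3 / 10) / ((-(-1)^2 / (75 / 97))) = -45 / 194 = -0.23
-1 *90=-90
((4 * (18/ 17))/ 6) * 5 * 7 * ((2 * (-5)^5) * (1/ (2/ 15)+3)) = -27562500/ 17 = -1621323.53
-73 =-73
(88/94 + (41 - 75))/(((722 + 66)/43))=-33411/18518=-1.80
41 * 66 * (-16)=-43296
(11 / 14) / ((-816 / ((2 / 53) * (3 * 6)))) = -33 / 50456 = -0.00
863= 863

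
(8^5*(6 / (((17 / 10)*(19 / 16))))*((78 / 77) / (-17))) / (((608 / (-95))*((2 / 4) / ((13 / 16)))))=623001600 / 422807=1473.49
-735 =-735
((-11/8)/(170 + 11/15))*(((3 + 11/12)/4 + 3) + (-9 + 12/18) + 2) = 6215/327808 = 0.02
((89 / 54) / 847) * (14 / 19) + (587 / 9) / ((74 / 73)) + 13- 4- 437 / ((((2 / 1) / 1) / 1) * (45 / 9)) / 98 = 164072711653 / 2250766980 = 72.90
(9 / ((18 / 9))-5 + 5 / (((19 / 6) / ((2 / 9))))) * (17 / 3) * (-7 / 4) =2023 / 1368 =1.48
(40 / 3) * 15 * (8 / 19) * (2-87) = -136000 / 19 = -7157.89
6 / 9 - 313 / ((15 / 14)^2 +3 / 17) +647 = 605079 / 1471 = 411.34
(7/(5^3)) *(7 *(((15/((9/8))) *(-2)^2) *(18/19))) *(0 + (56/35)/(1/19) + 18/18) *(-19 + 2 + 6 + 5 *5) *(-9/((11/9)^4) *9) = -10989553647744/34772375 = -316042.65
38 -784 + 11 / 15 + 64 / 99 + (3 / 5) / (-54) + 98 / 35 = -734413 / 990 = -741.83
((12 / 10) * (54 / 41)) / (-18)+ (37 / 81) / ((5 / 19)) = 5473 / 3321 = 1.65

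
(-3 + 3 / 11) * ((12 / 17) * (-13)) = 4680 / 187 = 25.03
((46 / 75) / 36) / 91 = 23 / 122850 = 0.00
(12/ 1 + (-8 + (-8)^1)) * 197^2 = -155236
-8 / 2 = -4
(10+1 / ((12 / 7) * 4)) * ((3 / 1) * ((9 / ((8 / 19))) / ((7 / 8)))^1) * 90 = 3747465 / 56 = 66919.02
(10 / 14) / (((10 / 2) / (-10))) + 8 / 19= -134 / 133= -1.01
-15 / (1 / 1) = -15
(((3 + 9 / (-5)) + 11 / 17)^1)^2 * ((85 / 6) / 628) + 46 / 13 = 95881 / 26520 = 3.62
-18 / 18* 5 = -5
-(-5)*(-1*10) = -50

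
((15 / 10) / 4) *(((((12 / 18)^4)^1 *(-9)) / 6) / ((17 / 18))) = -2 / 17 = -0.12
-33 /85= -0.39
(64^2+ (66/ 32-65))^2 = 16265593.13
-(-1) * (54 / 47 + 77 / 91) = 1219 / 611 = 2.00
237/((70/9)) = 2133/70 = 30.47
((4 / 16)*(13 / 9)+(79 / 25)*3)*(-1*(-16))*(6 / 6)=35428 / 225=157.46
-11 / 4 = -2.75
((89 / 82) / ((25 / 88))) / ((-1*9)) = -3916 / 9225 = -0.42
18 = 18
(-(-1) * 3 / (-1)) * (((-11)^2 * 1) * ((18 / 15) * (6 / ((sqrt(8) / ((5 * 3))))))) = -9801 * sqrt(2) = -13860.71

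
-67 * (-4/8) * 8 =268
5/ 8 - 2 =-11/ 8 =-1.38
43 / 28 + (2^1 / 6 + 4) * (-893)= -324923 / 84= -3868.13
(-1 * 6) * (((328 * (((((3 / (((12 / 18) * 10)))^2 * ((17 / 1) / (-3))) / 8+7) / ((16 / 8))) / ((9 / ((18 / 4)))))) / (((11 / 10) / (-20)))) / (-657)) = -899581 / 9636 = -93.36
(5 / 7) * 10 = 50 / 7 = 7.14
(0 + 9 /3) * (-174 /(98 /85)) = -22185 /49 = -452.76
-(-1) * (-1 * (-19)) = 19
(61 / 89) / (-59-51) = -61 / 9790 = -0.01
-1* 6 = -6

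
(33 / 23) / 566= 33 / 13018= 0.00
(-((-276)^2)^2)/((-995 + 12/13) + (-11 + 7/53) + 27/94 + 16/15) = 5637345633354240/974978569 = 5782020.05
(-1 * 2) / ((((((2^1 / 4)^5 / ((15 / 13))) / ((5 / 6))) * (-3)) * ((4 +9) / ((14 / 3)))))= 11200 / 1521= 7.36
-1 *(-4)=4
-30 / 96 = -5 / 16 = -0.31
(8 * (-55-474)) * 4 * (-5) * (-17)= -1438880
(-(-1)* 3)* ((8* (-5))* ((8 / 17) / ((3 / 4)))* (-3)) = 3840 / 17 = 225.88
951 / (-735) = -317 / 245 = -1.29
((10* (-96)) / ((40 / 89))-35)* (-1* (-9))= -19539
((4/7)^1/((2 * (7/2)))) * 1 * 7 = 4/7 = 0.57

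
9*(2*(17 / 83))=306 / 83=3.69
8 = 8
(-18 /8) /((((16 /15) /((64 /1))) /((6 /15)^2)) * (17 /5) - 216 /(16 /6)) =108 /3871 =0.03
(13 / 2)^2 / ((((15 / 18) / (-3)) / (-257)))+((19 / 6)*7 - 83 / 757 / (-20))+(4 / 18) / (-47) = 250481003573 / 6404220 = 39111.87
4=4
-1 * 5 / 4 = -5 / 4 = -1.25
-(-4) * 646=2584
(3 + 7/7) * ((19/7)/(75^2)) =76/39375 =0.00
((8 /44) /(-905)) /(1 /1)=-2 /9955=-0.00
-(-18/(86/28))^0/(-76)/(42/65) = 65/3192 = 0.02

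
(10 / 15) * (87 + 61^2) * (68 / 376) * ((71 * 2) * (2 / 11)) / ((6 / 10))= 91925120 / 4653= 19756.10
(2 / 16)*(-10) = -5 / 4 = -1.25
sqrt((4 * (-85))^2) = 340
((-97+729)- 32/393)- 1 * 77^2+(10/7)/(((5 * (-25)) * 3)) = -121435679/22925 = -5297.09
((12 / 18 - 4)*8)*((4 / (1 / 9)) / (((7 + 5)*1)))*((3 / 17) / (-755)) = 48 / 2567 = 0.02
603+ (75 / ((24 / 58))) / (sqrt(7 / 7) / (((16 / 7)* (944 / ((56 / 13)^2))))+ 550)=13234964404 / 21936543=603.33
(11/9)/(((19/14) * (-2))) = -77/171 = -0.45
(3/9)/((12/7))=7/36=0.19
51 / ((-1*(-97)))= 51 / 97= 0.53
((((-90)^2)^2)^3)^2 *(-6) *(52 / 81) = -307248521481286704658872000000000000000000000000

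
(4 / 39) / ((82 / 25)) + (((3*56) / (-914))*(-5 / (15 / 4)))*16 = 3.95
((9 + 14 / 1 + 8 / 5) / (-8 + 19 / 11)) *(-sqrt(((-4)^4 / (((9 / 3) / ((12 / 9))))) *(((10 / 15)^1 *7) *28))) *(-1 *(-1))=202048 *sqrt(6) / 1035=478.18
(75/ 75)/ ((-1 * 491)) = -1/ 491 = -0.00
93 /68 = 1.37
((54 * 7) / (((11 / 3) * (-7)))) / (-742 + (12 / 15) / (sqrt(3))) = 810 * sqrt(3) / 113553781 + 2253825 / 113553781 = 0.02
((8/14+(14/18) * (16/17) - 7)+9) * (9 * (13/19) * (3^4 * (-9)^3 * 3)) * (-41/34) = 167027831919/38437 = 4345496.06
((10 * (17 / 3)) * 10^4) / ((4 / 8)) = 3400000 / 3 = 1133333.33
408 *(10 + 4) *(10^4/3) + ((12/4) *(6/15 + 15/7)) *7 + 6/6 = 95200272/5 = 19040054.40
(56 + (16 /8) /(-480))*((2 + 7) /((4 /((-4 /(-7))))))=40317 /560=71.99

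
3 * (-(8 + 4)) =-36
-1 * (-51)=51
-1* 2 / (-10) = 1 / 5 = 0.20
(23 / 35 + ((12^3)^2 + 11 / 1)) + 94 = 104513138 / 35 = 2986089.66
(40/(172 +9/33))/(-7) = -88/2653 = -0.03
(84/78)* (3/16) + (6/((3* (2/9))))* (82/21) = 25731/728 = 35.34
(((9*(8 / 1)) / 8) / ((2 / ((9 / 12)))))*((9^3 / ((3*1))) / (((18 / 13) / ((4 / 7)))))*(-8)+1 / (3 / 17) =-56743 / 21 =-2702.05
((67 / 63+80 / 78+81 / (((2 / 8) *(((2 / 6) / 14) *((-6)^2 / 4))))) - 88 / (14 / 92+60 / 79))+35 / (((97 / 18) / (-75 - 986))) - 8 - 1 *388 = -1544812682951 / 263194659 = -5869.47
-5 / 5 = -1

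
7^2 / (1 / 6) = 294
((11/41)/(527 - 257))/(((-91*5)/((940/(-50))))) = 517/12592125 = 0.00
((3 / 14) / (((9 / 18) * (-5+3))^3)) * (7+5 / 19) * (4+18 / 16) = -8487 / 1064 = -7.98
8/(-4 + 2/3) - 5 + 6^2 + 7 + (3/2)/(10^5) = 7120003/200000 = 35.60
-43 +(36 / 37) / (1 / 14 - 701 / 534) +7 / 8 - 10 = -2270847 / 42920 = -52.91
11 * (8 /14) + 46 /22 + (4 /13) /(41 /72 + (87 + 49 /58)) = 8.38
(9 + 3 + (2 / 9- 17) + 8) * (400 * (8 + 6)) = 162400 / 9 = 18044.44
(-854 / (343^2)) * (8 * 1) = -976 / 16807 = -0.06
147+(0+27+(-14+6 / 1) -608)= -442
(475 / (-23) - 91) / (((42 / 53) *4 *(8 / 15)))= -66.04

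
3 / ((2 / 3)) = 9 / 2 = 4.50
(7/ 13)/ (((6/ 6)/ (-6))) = -42/ 13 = -3.23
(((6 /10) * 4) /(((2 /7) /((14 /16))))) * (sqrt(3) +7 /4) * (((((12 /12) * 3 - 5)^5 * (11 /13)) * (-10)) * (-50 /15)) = -150920 /13 - 86240 * sqrt(3) /13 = -23099.39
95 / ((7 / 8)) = 760 / 7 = 108.57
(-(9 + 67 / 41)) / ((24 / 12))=-218 / 41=-5.32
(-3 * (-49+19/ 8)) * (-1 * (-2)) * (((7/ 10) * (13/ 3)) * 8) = 33943/ 5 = 6788.60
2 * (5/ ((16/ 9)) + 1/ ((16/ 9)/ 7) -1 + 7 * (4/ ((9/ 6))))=293/ 6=48.83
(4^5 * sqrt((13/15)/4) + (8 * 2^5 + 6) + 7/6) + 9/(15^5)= 44409377/168750 + 512 * sqrt(195)/15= 739.81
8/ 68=2/ 17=0.12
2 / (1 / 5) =10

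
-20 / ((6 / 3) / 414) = -4140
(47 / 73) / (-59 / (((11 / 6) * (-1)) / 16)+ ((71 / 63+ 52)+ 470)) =32571 / 52513207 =0.00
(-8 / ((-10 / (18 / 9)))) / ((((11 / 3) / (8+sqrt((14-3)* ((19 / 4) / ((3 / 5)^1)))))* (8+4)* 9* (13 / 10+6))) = 32 / 7227+2* sqrt(3135) / 21681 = 0.01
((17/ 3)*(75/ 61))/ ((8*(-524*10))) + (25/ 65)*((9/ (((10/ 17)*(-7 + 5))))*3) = -58687009/ 6648512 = -8.83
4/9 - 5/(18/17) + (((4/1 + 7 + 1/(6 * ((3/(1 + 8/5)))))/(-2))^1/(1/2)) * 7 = -82.29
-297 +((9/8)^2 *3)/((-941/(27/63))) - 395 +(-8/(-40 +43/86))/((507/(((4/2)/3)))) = -35053465109639/50655189312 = -692.00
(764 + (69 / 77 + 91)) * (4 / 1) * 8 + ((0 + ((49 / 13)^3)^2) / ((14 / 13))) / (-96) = 150189544990357 / 5489195712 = 27360.94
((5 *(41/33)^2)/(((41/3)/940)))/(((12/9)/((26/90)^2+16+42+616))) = 268379.92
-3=-3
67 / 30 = 2.23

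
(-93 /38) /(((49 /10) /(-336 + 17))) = 148335 /931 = 159.33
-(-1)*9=9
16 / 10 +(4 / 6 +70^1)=1084 / 15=72.27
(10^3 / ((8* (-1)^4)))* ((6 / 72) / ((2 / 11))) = 1375 / 24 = 57.29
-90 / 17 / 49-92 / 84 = -1.20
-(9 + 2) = -11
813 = 813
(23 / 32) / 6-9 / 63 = -31 / 1344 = -0.02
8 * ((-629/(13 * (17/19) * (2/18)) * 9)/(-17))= 455544/221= 2061.29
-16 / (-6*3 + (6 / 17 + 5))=272 / 215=1.27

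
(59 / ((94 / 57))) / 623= 3363 / 58562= 0.06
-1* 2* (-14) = 28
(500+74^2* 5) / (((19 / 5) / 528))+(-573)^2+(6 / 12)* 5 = 159682997 / 38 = 4202184.13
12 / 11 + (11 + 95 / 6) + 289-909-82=-44489 / 66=-674.08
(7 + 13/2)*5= 135/2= 67.50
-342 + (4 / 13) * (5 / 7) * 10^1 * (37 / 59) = -1828798 / 5369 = -340.62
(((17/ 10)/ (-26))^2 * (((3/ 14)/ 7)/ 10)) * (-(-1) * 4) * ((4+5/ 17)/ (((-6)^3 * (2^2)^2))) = -1241/ 19079424000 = -0.00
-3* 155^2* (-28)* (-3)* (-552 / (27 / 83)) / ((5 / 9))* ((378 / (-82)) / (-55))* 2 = 1398014396352 / 451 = 3099810191.47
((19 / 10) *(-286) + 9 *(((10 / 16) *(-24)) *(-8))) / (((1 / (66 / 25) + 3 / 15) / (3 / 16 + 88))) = 124928529 / 1528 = 81759.51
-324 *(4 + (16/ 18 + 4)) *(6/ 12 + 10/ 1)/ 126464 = -945/ 3952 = -0.24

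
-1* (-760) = 760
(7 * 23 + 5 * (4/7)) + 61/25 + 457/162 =4794499/28350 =169.12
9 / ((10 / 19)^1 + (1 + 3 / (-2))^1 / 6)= 2052 / 101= 20.32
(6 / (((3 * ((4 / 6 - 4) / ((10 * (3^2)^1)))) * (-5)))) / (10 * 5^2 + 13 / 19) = 1026 / 23815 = 0.04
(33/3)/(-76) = -11/76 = -0.14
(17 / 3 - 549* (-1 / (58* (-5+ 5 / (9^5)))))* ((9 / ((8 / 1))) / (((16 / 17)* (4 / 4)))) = 162073767 / 35932160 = 4.51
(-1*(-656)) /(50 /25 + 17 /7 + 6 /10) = 1435 /11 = 130.45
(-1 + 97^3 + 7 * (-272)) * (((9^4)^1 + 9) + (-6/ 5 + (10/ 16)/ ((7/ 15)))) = 209435541594/ 35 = 5983872616.97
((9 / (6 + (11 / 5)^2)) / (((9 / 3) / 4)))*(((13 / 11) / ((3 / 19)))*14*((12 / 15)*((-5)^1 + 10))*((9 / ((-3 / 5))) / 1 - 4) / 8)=-3285100 / 2981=-1102.01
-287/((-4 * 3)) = 287/12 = 23.92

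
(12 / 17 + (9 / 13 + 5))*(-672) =-950208 / 221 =-4299.58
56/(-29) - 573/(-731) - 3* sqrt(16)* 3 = -787483/21199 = -37.15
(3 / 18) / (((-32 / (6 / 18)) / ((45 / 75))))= -1 / 960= -0.00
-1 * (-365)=365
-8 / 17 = -0.47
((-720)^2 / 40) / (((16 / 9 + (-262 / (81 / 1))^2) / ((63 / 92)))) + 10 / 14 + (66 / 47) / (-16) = 881975668939 / 1215381272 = 725.68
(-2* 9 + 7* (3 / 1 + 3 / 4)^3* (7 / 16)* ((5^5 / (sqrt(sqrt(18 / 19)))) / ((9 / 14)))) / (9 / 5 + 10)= -90 / 59 + 669921875* 19^(1 / 4)* 2^(3 / 4)* sqrt(3) / 60416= 67434.77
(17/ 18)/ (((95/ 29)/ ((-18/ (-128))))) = 493/ 12160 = 0.04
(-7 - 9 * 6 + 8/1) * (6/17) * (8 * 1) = -2544/17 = -149.65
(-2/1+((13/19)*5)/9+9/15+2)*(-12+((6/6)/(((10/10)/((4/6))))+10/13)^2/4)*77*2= -2254280336/1300455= -1733.46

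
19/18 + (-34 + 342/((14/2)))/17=4133/2142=1.93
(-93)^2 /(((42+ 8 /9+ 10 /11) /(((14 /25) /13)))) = 8.51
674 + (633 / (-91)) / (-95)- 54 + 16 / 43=230641239 / 371735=620.45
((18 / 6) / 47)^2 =9 / 2209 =0.00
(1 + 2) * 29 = 87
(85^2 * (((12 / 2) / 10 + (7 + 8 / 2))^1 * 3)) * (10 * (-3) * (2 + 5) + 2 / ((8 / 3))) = -105223455 / 2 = -52611727.50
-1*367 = -367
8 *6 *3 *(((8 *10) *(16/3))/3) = 20480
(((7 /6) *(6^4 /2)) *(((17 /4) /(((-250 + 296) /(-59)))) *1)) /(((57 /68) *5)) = -2148426 /2185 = -983.26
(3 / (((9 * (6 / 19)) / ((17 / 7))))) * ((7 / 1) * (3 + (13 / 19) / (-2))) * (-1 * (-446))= 382891 / 18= 21271.72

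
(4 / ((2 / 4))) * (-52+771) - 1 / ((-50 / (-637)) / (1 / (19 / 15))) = 1090969 / 190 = 5741.94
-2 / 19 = -0.11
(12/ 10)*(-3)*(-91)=1638/ 5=327.60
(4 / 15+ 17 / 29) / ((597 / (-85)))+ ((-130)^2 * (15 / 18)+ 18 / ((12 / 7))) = 1464026605 / 103878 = 14093.71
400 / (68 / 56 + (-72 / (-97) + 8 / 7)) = 543200 / 4209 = 129.06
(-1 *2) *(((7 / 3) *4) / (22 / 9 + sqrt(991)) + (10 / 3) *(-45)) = 299.45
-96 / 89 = -1.08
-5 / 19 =-0.26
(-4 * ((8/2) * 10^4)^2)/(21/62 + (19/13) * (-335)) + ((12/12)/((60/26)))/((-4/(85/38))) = 4704460712847103/359653584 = 13080533.39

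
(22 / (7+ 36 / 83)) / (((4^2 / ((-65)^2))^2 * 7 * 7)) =16297620625 / 3869824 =4211.46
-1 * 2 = -2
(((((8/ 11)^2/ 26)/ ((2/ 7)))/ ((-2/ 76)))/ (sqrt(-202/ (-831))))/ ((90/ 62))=-65968 * sqrt(167862)/ 7149285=-3.78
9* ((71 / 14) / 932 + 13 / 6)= 255075 / 13048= 19.55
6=6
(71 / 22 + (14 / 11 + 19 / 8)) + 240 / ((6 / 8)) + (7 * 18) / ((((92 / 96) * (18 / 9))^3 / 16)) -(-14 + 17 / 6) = 182318423 / 292008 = 624.36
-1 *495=-495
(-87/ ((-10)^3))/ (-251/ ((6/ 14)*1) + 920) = 261/ 1003000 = 0.00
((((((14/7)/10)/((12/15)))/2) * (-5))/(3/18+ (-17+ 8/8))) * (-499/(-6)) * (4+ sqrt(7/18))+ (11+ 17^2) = 499 * sqrt(14)/912+ 11899/38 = 315.18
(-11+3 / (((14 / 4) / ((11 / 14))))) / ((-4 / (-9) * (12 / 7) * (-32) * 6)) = 253 / 3584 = 0.07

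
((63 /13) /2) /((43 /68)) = 3.83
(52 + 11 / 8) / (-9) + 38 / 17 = -4523 / 1224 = -3.70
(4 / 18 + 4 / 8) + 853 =15367 / 18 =853.72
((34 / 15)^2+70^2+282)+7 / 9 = 1167281 / 225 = 5187.92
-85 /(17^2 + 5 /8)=-680 /2317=-0.29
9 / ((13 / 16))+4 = 196 / 13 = 15.08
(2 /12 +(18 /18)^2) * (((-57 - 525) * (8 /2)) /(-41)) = 2716 /41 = 66.24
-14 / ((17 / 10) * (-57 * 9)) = 140 / 8721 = 0.02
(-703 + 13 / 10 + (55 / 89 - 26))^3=-270969393774161727 / 704969000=-384370651.44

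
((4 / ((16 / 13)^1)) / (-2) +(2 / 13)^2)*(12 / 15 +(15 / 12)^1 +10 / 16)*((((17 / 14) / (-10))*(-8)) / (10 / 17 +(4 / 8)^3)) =-13389659 / 2295020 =-5.83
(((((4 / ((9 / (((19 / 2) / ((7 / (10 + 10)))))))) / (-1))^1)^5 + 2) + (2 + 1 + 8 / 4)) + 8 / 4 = -253543605671113 / 992436543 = -255475.89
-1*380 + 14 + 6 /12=-731 /2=-365.50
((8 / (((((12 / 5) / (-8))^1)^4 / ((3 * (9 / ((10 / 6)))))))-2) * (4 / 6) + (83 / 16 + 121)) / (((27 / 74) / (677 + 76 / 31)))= 134562667561 / 6696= 20095977.83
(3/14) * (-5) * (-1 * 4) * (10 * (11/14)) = 1650/49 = 33.67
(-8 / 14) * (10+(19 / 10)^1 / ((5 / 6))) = -7.02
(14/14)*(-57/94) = -57/94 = -0.61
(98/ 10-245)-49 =-1421/ 5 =-284.20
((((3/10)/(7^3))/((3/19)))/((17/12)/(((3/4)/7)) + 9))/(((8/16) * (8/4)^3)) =171/2744000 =0.00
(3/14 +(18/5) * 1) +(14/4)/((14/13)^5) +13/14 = 5500497/768320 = 7.16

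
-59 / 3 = -19.67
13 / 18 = 0.72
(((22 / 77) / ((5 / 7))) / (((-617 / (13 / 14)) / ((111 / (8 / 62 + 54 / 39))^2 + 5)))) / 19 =-3719674751 / 21810641500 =-0.17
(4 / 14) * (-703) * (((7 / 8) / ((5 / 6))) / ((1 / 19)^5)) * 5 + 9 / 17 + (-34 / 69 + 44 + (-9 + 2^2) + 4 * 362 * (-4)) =-6125528340295 / 2346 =-2611052148.46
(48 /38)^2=576 /361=1.60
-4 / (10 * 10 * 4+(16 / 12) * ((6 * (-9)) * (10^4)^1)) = 1 / 179900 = 0.00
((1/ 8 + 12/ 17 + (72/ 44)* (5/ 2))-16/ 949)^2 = 48491042529601/ 2015559447616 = 24.06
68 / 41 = 1.66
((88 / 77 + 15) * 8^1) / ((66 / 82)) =37064 / 231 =160.45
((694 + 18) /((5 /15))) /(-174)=-356 /29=-12.28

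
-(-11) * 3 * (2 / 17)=66 / 17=3.88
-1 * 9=-9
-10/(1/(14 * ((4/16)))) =-35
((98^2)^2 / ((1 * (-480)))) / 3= -5764801 / 90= -64053.34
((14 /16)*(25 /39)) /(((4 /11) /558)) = 179025 /208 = 860.70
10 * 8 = 80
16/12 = 4/3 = 1.33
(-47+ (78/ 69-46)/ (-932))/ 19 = -251615/ 101821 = -2.47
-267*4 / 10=-534 / 5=-106.80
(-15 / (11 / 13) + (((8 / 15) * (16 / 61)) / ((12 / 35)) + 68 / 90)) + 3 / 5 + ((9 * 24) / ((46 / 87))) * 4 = 1123762328 / 694485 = 1618.12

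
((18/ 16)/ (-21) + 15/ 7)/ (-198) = -13/ 1232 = -0.01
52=52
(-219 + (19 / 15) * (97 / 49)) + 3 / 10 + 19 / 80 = -2539631 / 11760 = -215.96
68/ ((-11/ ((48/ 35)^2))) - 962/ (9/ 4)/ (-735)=-574072/ 51975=-11.05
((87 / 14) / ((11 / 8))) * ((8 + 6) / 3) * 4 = 928 / 11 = 84.36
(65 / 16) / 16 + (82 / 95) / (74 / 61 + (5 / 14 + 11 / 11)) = 0.59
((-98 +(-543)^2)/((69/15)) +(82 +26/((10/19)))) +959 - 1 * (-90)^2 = 6562671/115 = 57066.70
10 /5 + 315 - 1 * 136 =181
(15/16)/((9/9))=15/16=0.94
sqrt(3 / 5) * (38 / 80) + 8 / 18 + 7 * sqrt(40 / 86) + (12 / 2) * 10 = 19 * sqrt(15) / 200 + 14 * sqrt(215) / 43 + 544 / 9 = 65.59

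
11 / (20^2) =11 / 400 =0.03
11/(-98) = -11/98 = -0.11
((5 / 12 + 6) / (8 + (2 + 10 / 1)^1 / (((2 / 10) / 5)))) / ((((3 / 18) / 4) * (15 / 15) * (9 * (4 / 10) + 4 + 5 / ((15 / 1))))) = 15 / 238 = 0.06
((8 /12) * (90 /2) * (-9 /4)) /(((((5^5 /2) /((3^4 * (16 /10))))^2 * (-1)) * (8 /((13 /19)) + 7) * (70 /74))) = 44883072 /1708984375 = 0.03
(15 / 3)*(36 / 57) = 60 / 19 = 3.16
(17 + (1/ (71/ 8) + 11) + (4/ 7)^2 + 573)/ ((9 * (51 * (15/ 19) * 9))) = 13251911/ 71858745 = 0.18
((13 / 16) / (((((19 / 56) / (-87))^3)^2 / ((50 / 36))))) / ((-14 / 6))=-6467817627965946470400 / 47045881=-137478935253990.60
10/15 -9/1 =-25/3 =-8.33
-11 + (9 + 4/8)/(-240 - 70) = -6839/620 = -11.03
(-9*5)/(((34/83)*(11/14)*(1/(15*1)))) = -392175/187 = -2097.19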